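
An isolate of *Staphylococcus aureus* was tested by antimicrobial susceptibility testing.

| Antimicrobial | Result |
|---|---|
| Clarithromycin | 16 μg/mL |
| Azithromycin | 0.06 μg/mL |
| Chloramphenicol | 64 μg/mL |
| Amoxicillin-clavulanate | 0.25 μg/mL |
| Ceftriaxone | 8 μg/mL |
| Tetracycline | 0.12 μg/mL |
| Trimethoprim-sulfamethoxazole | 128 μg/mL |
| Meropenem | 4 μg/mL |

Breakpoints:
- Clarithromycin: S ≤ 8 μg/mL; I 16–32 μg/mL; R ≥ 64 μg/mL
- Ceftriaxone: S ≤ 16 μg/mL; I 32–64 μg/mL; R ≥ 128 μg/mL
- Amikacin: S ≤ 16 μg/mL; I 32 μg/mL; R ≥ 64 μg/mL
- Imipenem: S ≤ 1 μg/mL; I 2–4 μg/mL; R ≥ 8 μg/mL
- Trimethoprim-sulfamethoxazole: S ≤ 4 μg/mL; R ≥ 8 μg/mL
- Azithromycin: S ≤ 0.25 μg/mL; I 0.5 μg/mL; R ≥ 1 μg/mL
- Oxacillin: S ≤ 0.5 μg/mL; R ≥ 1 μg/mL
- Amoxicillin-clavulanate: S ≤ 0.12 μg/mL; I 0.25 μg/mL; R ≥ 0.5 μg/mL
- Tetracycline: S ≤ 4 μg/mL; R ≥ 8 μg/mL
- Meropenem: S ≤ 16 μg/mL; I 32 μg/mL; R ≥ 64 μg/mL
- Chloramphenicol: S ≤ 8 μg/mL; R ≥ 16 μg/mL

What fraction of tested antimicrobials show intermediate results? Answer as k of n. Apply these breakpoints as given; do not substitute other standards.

2 of 8

Clarithromycin 16 μg/mL: in 16–32 μg/mL → Intermediate
Azithromycin 0.06 μg/mL: ≤ 0.25 μg/mL ⇒ S
Chloramphenicol 64 μg/mL: ≥ 16 μg/mL — resistant
Amoxicillin-clavulanate (0.25 μg/mL) = 0.25 μg/mL ⇒ intermediate
Ceftriaxone: 8 μg/mL is ≤ 16 μg/mL ⇒ susceptible
Tetracycline (0.12 μg/mL) ≤ 4 μg/mL → Susceptible
Trimethoprim-sulfamethoxazole (128 μg/mL) ≥ 8 μg/mL — R
Meropenem (4 μg/mL) ≤ 16 μg/mL ⇒ S
Intermediate: 2/8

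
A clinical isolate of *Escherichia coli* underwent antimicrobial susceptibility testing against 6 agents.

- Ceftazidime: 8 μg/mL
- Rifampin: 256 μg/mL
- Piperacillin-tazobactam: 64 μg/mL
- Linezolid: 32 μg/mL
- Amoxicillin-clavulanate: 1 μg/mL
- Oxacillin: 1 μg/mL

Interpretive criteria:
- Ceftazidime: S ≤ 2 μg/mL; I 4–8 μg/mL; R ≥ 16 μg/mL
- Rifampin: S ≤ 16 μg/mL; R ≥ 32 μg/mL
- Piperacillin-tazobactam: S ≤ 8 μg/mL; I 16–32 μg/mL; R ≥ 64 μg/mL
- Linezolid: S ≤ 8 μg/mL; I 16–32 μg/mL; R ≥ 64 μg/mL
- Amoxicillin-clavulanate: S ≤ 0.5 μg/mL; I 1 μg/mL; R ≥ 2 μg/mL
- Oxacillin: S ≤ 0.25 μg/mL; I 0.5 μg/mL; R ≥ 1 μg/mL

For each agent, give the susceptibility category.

Ceftazidime: 8 μg/mL is in 4–8 μg/mL — I
Rifampin: 256 μg/mL is ≥ 32 μg/mL — Resistant
Piperacillin-tazobactam: 64 μg/mL is ≥ 64 μg/mL → resistant
Linezolid (32 μg/mL) in 16–32 μg/mL — intermediate
Amoxicillin-clavulanate 1 μg/mL: = 1 μg/mL — Intermediate
Oxacillin (1 μg/mL) ≥ 1 μg/mL — Resistant

I, R, R, I, I, R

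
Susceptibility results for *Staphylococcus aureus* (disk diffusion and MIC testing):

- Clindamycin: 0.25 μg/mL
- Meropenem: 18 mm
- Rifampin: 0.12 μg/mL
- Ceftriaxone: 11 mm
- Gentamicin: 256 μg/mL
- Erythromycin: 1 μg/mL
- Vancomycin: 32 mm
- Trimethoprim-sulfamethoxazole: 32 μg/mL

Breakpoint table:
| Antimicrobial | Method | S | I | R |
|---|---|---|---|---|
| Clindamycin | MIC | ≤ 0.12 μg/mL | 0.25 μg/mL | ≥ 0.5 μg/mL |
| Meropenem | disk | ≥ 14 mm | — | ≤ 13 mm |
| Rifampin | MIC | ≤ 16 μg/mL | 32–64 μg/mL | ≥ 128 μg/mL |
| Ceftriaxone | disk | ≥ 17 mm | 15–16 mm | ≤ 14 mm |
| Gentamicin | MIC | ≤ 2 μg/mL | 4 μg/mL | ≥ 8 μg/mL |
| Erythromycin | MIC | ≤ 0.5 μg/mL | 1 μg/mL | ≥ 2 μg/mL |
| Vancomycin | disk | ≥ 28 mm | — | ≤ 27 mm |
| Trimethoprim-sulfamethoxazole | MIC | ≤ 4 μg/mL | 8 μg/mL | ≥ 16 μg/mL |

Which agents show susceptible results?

Clindamycin (0.25 μg/mL) = 0.25 μg/mL — intermediate
Meropenem 18 mm: ≥ 14 mm — susceptible
Rifampin: 0.12 μg/mL is ≤ 16 μg/mL → S
Ceftriaxone 11 mm: ≤ 14 mm → resistant
Gentamicin (256 μg/mL) ≥ 8 μg/mL → resistant
Erythromycin 1 μg/mL: = 1 μg/mL → I
Vancomycin: 32 mm is ≥ 28 mm — susceptible
Trimethoprim-sulfamethoxazole: 32 μg/mL is ≥ 16 μg/mL ⇒ R

meropenem, rifampin, vancomycin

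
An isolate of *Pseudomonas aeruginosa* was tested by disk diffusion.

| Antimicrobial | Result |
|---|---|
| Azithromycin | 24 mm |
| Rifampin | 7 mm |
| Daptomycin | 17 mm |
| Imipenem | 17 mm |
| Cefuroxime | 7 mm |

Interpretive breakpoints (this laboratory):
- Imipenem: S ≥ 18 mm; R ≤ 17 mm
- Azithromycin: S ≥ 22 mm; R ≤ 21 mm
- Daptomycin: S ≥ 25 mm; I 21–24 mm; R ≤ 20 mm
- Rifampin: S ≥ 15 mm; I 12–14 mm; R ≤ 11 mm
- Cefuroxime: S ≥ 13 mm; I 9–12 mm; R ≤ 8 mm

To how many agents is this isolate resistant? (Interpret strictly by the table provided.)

4

Azithromycin 24 mm: ≥ 22 mm — susceptible
Rifampin (7 mm) ≤ 11 mm → R
Daptomycin: 17 mm is ≤ 20 mm — R
Imipenem (17 mm) ≤ 17 mm — resistant
Cefuroxime: 7 mm is ≤ 8 mm ⇒ resistant
Resistant: 4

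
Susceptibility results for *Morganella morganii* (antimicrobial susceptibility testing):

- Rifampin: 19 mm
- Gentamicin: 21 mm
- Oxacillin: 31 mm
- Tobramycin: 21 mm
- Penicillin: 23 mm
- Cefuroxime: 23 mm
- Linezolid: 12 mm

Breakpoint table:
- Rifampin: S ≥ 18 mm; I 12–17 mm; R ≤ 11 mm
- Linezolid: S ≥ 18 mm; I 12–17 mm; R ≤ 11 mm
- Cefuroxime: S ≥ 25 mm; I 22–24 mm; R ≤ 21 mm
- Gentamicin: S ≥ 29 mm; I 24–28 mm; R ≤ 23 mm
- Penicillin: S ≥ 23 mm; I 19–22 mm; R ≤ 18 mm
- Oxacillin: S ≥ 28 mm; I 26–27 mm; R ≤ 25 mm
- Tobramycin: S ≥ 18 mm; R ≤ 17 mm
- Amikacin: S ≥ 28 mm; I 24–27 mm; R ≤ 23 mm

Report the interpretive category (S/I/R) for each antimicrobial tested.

S, R, S, S, S, I, I

Rifampin 19 mm: ≥ 18 mm ⇒ S
Gentamicin 21 mm: ≤ 23 mm → R
Oxacillin (31 mm) ≥ 28 mm — S
Tobramycin (21 mm) ≥ 18 mm → Susceptible
Penicillin 23 mm: ≥ 23 mm → Susceptible
Cefuroxime 23 mm: in 22–24 mm ⇒ I
Linezolid (12 mm) in 12–17 mm — intermediate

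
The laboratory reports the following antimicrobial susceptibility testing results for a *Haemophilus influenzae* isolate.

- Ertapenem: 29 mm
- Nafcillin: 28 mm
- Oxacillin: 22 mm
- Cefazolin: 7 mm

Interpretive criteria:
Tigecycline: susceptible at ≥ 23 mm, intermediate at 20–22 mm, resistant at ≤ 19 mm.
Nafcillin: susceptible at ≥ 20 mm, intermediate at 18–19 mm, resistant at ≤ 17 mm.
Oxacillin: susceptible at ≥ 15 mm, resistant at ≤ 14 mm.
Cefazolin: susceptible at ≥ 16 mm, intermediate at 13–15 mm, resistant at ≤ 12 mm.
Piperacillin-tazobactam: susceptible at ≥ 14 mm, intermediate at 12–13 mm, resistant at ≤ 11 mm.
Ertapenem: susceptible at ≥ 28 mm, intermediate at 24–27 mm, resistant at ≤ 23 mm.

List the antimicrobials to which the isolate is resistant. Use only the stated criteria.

cefazolin

Ertapenem (29 mm) ≥ 28 mm ⇒ S
Nafcillin: 28 mm is ≥ 20 mm — susceptible
Oxacillin 22 mm: ≥ 15 mm → Susceptible
Cefazolin (7 mm) ≤ 12 mm ⇒ Resistant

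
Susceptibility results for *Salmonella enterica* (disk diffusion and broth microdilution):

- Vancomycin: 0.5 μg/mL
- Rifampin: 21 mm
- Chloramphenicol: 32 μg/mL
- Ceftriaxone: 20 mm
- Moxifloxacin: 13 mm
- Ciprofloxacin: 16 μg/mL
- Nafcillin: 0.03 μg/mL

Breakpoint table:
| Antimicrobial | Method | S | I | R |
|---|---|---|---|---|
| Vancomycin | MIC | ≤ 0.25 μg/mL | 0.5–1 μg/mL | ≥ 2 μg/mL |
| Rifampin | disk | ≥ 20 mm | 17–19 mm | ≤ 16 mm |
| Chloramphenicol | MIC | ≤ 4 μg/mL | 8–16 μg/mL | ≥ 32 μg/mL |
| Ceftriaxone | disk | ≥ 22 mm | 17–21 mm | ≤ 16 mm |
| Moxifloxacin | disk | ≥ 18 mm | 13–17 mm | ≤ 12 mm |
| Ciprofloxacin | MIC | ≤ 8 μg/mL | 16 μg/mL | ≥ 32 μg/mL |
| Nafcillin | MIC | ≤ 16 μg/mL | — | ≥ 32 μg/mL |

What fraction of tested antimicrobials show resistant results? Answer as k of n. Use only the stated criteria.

1 of 7

Vancomycin 0.5 μg/mL: in 0.5–1 μg/mL — intermediate
Rifampin (21 mm) ≥ 20 mm — S
Chloramphenicol: 32 μg/mL is ≥ 32 μg/mL → R
Ceftriaxone 20 mm: in 17–21 mm — I
Moxifloxacin: 13 mm is in 13–17 mm → I
Ciprofloxacin 16 μg/mL: = 16 μg/mL ⇒ intermediate
Nafcillin: 0.03 μg/mL is ≤ 16 μg/mL — Susceptible
Resistant: 1/7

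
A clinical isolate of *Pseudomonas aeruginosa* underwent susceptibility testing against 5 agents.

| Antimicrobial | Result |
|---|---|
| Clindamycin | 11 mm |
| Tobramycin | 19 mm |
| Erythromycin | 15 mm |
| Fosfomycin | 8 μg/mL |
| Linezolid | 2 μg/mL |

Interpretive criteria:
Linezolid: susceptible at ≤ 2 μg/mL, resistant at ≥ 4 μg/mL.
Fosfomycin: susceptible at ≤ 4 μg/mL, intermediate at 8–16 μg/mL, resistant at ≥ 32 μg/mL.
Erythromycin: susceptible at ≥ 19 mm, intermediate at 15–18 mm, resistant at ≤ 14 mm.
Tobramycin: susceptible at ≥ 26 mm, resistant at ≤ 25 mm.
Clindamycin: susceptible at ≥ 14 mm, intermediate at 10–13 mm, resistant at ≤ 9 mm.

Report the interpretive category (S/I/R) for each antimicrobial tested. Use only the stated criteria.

I, R, I, I, S

Clindamycin: 11 mm is in 10–13 mm ⇒ intermediate
Tobramycin 19 mm: ≤ 25 mm → resistant
Erythromycin 15 mm: in 15–18 mm — intermediate
Fosfomycin 8 μg/mL: in 8–16 μg/mL ⇒ intermediate
Linezolid: 2 μg/mL is ≤ 2 μg/mL ⇒ Susceptible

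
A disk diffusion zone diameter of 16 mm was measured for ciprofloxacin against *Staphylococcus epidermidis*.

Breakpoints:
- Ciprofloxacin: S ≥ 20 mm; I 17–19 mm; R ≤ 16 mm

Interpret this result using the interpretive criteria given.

Resistant

Ciprofloxacin: 16 mm is ≤ 16 mm → R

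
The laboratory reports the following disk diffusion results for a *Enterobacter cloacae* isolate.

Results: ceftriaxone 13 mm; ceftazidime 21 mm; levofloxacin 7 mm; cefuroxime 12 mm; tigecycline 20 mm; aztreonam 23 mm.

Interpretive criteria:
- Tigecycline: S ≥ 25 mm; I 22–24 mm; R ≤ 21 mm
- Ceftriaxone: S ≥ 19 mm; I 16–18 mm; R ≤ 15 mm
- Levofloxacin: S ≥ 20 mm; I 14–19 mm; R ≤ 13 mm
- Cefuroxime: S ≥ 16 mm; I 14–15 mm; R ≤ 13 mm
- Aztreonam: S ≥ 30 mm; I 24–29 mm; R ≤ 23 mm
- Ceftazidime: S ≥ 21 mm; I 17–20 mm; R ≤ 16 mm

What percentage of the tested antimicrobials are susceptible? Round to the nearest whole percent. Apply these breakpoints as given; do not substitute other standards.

Ceftriaxone 13 mm: ≤ 15 mm ⇒ resistant
Ceftazidime 21 mm: ≥ 21 mm — susceptible
Levofloxacin (7 mm) ≤ 13 mm → R
Cefuroxime (12 mm) ≤ 13 mm → R
Tigecycline 20 mm: ≤ 21 mm → Resistant
Aztreonam: 23 mm is ≤ 23 mm ⇒ resistant
Susceptible: 1/6

17%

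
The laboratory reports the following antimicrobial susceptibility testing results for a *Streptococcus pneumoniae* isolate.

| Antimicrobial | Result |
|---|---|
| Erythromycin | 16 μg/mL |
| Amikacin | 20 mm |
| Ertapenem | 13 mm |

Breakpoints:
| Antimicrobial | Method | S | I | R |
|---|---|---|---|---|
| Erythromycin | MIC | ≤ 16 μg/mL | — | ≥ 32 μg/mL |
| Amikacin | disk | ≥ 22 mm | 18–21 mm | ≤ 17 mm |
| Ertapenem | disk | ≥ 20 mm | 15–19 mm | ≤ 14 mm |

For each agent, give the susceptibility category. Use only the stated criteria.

Erythromycin: 16 μg/mL is ≤ 16 μg/mL ⇒ Susceptible
Amikacin 20 mm: in 18–21 mm → Intermediate
Ertapenem (13 mm) ≤ 14 mm ⇒ resistant

S, I, R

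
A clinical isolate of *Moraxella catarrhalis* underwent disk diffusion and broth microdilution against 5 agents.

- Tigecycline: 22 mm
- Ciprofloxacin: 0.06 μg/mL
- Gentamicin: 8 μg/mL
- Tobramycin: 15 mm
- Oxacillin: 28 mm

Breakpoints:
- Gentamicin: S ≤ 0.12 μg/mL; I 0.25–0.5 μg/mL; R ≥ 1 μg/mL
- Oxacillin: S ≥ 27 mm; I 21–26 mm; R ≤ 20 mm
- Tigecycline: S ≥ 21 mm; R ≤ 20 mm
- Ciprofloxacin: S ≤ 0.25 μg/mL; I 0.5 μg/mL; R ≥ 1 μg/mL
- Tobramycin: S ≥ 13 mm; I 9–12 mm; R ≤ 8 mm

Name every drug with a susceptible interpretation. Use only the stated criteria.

Tigecycline 22 mm: ≥ 21 mm ⇒ susceptible
Ciprofloxacin 0.06 μg/mL: ≤ 0.25 μg/mL → S
Gentamicin: 8 μg/mL is ≥ 1 μg/mL ⇒ R
Tobramycin: 15 mm is ≥ 13 mm ⇒ S
Oxacillin 28 mm: ≥ 27 mm → Susceptible

tigecycline, ciprofloxacin, tobramycin, oxacillin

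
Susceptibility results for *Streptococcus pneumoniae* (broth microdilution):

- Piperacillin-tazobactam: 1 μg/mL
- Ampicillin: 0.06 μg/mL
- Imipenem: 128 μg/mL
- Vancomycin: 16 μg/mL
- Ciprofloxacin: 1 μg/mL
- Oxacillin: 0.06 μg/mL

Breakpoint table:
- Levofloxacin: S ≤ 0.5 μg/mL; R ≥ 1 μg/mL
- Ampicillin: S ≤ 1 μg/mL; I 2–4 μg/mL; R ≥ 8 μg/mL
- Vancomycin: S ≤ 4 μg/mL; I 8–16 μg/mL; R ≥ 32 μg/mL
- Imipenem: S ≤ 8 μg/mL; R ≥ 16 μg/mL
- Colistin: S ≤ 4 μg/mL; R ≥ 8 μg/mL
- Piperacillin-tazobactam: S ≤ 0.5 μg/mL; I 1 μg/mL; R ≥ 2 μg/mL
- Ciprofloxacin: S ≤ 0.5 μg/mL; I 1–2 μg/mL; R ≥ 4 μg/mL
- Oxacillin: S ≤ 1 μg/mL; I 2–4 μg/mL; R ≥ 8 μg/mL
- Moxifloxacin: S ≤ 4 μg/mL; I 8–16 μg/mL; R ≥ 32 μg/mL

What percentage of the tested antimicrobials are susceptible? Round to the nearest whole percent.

33%

Piperacillin-tazobactam 1 μg/mL: = 1 μg/mL ⇒ intermediate
Ampicillin: 0.06 μg/mL is ≤ 1 μg/mL ⇒ S
Imipenem: 128 μg/mL is ≥ 16 μg/mL — Resistant
Vancomycin 16 μg/mL: in 8–16 μg/mL — I
Ciprofloxacin (1 μg/mL) in 1–2 μg/mL — I
Oxacillin 0.06 μg/mL: ≤ 1 μg/mL ⇒ susceptible
Susceptible: 2/6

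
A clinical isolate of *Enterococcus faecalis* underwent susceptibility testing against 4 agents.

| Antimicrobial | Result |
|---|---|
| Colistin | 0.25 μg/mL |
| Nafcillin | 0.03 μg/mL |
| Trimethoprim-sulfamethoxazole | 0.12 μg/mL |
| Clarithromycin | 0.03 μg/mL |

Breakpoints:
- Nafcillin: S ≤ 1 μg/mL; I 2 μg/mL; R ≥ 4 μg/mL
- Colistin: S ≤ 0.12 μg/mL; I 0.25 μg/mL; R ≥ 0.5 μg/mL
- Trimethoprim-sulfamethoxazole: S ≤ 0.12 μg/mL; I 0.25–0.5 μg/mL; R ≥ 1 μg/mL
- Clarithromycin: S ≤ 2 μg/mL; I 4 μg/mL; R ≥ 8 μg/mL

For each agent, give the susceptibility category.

I, S, S, S

Colistin: 0.25 μg/mL is = 0.25 μg/mL — I
Nafcillin: 0.03 μg/mL is ≤ 1 μg/mL ⇒ S
Trimethoprim-sulfamethoxazole (0.12 μg/mL) ≤ 0.12 μg/mL → Susceptible
Clarithromycin (0.03 μg/mL) ≤ 2 μg/mL → Susceptible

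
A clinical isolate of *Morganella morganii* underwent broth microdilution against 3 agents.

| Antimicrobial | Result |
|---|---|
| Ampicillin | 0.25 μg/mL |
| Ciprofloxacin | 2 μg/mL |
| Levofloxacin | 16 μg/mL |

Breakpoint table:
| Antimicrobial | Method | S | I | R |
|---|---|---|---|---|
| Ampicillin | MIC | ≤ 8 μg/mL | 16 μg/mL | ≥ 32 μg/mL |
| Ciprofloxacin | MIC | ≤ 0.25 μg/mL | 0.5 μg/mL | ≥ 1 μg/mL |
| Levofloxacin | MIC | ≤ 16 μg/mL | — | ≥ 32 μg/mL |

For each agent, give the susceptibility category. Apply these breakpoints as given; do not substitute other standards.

Ampicillin 0.25 μg/mL: ≤ 8 μg/mL — S
Ciprofloxacin 2 μg/mL: ≥ 1 μg/mL — Resistant
Levofloxacin (16 μg/mL) ≤ 16 μg/mL ⇒ S

S, R, S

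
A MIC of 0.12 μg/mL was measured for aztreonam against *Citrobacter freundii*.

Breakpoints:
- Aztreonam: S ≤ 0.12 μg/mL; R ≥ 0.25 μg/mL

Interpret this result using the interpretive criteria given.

Aztreonam (0.12 μg/mL) ≤ 0.12 μg/mL ⇒ Susceptible

Susceptible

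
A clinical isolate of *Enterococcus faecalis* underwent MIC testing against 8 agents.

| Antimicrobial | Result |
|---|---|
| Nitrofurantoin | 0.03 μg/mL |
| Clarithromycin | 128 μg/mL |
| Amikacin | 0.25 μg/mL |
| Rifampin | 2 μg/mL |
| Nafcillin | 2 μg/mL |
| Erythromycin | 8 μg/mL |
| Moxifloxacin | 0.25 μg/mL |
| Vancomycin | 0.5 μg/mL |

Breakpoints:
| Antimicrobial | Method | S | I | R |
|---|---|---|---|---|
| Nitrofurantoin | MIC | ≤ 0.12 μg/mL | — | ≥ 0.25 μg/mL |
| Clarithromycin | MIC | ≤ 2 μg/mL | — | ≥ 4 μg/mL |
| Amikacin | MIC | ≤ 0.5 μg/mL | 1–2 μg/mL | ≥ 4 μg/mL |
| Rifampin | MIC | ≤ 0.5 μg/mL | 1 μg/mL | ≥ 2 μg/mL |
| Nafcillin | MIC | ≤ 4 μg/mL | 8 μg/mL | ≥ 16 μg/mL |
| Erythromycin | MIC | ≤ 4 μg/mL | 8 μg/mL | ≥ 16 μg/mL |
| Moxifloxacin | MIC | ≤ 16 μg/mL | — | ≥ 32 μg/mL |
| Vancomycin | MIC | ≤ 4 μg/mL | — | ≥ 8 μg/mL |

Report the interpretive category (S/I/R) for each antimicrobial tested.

S, R, S, R, S, I, S, S

Nitrofurantoin 0.03 μg/mL: ≤ 0.12 μg/mL → Susceptible
Clarithromycin: 128 μg/mL is ≥ 4 μg/mL — resistant
Amikacin: 0.25 μg/mL is ≤ 0.5 μg/mL ⇒ susceptible
Rifampin (2 μg/mL) ≥ 2 μg/mL → Resistant
Nafcillin (2 μg/mL) ≤ 4 μg/mL ⇒ Susceptible
Erythromycin 8 μg/mL: = 8 μg/mL → intermediate
Moxifloxacin (0.25 μg/mL) ≤ 16 μg/mL ⇒ Susceptible
Vancomycin 0.5 μg/mL: ≤ 4 μg/mL → Susceptible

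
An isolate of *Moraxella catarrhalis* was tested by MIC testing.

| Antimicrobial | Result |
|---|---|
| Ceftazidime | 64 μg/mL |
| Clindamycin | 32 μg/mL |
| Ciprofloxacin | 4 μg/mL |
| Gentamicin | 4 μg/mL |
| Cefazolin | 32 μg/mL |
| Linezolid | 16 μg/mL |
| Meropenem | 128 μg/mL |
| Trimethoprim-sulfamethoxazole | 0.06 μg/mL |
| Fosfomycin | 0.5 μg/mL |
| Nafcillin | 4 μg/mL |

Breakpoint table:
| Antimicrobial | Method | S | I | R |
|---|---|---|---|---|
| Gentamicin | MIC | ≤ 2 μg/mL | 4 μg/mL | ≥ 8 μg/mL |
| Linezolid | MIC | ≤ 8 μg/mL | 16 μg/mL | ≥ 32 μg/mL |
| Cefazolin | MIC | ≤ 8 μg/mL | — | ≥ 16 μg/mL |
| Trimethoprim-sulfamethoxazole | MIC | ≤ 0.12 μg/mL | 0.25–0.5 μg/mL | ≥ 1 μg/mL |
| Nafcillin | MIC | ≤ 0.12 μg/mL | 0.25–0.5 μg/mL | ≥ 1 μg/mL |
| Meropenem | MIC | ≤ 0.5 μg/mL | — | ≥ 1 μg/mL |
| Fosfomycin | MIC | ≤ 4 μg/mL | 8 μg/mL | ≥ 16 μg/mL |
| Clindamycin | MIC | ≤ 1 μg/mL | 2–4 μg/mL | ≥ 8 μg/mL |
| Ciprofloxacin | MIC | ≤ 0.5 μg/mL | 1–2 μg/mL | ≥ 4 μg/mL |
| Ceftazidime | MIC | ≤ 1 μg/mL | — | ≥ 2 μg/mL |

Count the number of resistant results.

Ceftazidime 64 μg/mL: ≥ 2 μg/mL → R
Clindamycin 32 μg/mL: ≥ 8 μg/mL — resistant
Ciprofloxacin 4 μg/mL: ≥ 4 μg/mL → resistant
Gentamicin (4 μg/mL) = 4 μg/mL — intermediate
Cefazolin (32 μg/mL) ≥ 16 μg/mL → R
Linezolid: 16 μg/mL is = 16 μg/mL — I
Meropenem 128 μg/mL: ≥ 1 μg/mL → Resistant
Trimethoprim-sulfamethoxazole (0.06 μg/mL) ≤ 0.12 μg/mL → Susceptible
Fosfomycin (0.5 μg/mL) ≤ 4 μg/mL → S
Nafcillin 4 μg/mL: ≥ 1 μg/mL → resistant
Resistant: 6

6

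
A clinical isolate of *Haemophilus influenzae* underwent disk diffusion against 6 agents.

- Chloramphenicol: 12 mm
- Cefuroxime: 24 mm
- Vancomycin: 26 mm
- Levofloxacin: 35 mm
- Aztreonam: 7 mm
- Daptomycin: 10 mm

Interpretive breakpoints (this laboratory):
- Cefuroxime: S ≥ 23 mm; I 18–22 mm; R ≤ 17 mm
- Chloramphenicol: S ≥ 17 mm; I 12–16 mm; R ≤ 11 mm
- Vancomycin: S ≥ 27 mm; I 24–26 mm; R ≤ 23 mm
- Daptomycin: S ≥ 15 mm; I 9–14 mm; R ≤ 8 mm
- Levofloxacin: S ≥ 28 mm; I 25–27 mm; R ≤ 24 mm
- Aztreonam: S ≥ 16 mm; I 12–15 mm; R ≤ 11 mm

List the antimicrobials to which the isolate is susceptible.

cefuroxime, levofloxacin

Chloramphenicol (12 mm) in 12–16 mm ⇒ I
Cefuroxime (24 mm) ≥ 23 mm → susceptible
Vancomycin 26 mm: in 24–26 mm ⇒ Intermediate
Levofloxacin: 35 mm is ≥ 28 mm — S
Aztreonam: 7 mm is ≤ 11 mm → Resistant
Daptomycin 10 mm: in 9–14 mm ⇒ Intermediate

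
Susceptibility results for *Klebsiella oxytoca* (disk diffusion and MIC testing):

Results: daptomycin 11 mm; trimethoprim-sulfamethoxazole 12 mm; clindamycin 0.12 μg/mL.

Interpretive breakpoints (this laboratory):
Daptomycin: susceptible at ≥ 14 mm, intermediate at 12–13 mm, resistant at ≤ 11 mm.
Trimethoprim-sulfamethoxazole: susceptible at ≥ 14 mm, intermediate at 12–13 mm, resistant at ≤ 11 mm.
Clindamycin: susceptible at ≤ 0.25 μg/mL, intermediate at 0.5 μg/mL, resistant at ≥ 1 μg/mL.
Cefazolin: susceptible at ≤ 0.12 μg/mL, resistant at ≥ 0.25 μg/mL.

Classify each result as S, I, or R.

R, I, S

Daptomycin (11 mm) ≤ 11 mm → resistant
Trimethoprim-sulfamethoxazole (12 mm) in 12–13 mm → I
Clindamycin: 0.12 μg/mL is ≤ 0.25 μg/mL ⇒ S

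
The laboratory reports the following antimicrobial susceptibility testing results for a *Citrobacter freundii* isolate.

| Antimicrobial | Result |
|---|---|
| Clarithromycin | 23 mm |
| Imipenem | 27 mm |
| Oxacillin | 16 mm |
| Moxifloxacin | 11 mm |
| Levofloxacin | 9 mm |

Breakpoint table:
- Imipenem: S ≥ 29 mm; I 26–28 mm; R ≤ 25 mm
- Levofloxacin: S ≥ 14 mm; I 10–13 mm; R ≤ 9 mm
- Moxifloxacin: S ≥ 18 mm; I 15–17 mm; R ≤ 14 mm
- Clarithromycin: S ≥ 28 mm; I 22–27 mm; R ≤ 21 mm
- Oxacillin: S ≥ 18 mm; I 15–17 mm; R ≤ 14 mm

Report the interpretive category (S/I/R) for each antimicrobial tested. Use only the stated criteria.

Clarithromycin (23 mm) in 22–27 mm — Intermediate
Imipenem: 27 mm is in 26–28 mm — intermediate
Oxacillin: 16 mm is in 15–17 mm — I
Moxifloxacin 11 mm: ≤ 14 mm ⇒ resistant
Levofloxacin: 9 mm is ≤ 9 mm — Resistant

I, I, I, R, R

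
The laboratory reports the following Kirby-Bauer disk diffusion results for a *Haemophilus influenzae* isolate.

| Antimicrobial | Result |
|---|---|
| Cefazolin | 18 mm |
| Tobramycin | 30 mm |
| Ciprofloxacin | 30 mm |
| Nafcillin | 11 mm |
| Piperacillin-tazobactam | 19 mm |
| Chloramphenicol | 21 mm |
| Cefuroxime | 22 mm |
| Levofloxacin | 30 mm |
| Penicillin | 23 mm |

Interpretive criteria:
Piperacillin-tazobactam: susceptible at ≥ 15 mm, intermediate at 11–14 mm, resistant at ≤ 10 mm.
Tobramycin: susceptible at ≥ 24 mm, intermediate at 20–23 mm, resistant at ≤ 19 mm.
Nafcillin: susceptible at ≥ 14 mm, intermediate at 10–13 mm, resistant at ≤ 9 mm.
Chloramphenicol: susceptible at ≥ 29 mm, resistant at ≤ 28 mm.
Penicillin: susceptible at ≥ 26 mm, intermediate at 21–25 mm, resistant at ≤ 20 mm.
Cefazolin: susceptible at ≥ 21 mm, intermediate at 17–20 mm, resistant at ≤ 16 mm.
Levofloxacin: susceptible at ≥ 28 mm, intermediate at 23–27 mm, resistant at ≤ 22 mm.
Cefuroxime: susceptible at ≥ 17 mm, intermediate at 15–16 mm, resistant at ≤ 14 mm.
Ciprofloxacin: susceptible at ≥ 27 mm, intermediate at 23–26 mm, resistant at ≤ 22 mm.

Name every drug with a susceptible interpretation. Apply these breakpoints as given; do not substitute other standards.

Cefazolin 18 mm: in 17–20 mm ⇒ Intermediate
Tobramycin 30 mm: ≥ 24 mm — Susceptible
Ciprofloxacin (30 mm) ≥ 27 mm — S
Nafcillin (11 mm) in 10–13 mm — intermediate
Piperacillin-tazobactam (19 mm) ≥ 15 mm → Susceptible
Chloramphenicol 21 mm: ≤ 28 mm ⇒ resistant
Cefuroxime 22 mm: ≥ 17 mm ⇒ susceptible
Levofloxacin (30 mm) ≥ 28 mm ⇒ susceptible
Penicillin 23 mm: in 21–25 mm ⇒ intermediate

tobramycin, ciprofloxacin, piperacillin-tazobactam, cefuroxime, levofloxacin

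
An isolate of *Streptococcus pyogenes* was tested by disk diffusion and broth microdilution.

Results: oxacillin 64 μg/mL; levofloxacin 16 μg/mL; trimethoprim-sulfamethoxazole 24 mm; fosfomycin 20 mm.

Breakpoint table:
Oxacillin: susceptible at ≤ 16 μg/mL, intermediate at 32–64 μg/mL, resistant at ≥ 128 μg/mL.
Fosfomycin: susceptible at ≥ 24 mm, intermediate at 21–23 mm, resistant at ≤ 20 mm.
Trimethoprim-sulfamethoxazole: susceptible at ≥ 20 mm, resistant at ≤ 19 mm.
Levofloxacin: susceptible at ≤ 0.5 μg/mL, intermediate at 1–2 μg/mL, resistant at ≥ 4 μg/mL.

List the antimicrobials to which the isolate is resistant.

Oxacillin: 64 μg/mL is in 32–64 μg/mL — intermediate
Levofloxacin (16 μg/mL) ≥ 4 μg/mL ⇒ R
Trimethoprim-sulfamethoxazole: 24 mm is ≥ 20 mm ⇒ susceptible
Fosfomycin: 20 mm is ≤ 20 mm ⇒ Resistant

levofloxacin, fosfomycin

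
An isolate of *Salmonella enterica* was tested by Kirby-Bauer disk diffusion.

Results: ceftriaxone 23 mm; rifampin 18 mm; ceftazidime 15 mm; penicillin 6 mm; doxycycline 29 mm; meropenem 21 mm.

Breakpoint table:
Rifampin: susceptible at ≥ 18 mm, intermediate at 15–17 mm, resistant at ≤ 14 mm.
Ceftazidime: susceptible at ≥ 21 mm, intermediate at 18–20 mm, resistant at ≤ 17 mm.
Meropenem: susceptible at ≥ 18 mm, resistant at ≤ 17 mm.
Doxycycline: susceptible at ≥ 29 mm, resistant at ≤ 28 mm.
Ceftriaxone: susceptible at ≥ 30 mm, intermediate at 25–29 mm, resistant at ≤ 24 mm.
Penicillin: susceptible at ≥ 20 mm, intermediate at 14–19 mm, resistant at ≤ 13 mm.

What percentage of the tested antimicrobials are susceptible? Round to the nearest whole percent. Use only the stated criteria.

50%

Ceftriaxone: 23 mm is ≤ 24 mm ⇒ Resistant
Rifampin (18 mm) ≥ 18 mm → susceptible
Ceftazidime 15 mm: ≤ 17 mm → resistant
Penicillin (6 mm) ≤ 13 mm → Resistant
Doxycycline (29 mm) ≥ 29 mm — Susceptible
Meropenem 21 mm: ≥ 18 mm — Susceptible
Susceptible: 3/6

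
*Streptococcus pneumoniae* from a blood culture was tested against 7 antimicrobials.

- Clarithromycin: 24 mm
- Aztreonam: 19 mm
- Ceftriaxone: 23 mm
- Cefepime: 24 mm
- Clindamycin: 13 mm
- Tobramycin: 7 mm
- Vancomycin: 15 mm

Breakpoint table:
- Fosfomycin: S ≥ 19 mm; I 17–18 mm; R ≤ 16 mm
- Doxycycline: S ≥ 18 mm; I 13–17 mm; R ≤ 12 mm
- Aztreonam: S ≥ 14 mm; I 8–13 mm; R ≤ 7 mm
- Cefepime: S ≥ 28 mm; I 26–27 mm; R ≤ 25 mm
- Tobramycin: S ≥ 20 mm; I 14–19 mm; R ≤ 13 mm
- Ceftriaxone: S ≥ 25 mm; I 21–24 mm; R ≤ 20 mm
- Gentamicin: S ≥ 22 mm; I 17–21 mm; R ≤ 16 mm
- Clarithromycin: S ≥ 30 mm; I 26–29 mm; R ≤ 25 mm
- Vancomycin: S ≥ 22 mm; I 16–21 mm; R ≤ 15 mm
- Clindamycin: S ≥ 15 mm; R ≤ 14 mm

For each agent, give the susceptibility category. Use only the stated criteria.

R, S, I, R, R, R, R

Clarithromycin (24 mm) ≤ 25 mm ⇒ resistant
Aztreonam: 19 mm is ≥ 14 mm — susceptible
Ceftriaxone: 23 mm is in 21–24 mm ⇒ intermediate
Cefepime: 24 mm is ≤ 25 mm ⇒ Resistant
Clindamycin 13 mm: ≤ 14 mm — Resistant
Tobramycin 7 mm: ≤ 13 mm — Resistant
Vancomycin (15 mm) ≤ 15 mm — R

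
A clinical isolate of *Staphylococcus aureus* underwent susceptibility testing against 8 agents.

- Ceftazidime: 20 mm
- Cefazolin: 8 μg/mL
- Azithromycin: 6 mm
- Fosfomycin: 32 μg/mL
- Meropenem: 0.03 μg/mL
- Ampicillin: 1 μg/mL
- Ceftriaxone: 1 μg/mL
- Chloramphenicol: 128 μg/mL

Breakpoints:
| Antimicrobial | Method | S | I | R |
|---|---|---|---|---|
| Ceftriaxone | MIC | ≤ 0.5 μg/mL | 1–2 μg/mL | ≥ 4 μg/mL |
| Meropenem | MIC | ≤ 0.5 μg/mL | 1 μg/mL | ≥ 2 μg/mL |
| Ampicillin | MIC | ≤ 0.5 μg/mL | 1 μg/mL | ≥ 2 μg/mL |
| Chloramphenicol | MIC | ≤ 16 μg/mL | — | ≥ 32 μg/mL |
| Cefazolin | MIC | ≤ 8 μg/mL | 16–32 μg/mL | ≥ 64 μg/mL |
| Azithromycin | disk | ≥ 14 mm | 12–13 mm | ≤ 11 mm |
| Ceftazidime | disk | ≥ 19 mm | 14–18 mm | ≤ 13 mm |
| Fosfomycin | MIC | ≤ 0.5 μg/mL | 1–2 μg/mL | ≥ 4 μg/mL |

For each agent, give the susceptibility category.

S, S, R, R, S, I, I, R

Ceftazidime 20 mm: ≥ 19 mm — S
Cefazolin: 8 μg/mL is ≤ 8 μg/mL → Susceptible
Azithromycin (6 mm) ≤ 11 mm — resistant
Fosfomycin (32 μg/mL) ≥ 4 μg/mL ⇒ R
Meropenem (0.03 μg/mL) ≤ 0.5 μg/mL ⇒ susceptible
Ampicillin 1 μg/mL: = 1 μg/mL — intermediate
Ceftriaxone 1 μg/mL: in 1–2 μg/mL → intermediate
Chloramphenicol (128 μg/mL) ≥ 32 μg/mL ⇒ R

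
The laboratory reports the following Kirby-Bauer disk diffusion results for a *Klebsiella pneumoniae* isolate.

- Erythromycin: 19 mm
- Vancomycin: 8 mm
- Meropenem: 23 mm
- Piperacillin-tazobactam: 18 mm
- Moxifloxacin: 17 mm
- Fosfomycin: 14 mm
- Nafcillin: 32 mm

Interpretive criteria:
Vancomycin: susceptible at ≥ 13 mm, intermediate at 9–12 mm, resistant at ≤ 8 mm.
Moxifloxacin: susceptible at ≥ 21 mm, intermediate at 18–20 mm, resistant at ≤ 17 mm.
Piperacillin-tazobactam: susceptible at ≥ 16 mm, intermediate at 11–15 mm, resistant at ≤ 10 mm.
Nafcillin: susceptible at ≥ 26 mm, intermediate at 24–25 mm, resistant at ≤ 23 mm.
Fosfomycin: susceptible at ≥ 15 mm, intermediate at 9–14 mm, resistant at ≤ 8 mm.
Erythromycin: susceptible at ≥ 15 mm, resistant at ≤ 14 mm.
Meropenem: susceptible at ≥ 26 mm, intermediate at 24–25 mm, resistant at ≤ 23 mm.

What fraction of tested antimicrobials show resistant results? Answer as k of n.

Erythromycin: 19 mm is ≥ 15 mm — susceptible
Vancomycin (8 mm) ≤ 8 mm ⇒ R
Meropenem (23 mm) ≤ 23 mm — R
Piperacillin-tazobactam 18 mm: ≥ 16 mm — S
Moxifloxacin 17 mm: ≤ 17 mm — Resistant
Fosfomycin: 14 mm is in 9–14 mm ⇒ intermediate
Nafcillin: 32 mm is ≥ 26 mm ⇒ Susceptible
Resistant: 3/7

3 of 7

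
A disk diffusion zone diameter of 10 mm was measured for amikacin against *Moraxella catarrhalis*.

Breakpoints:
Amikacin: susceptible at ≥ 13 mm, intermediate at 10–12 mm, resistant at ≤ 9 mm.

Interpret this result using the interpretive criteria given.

Amikacin (10 mm) in 10–12 mm — I

Intermediate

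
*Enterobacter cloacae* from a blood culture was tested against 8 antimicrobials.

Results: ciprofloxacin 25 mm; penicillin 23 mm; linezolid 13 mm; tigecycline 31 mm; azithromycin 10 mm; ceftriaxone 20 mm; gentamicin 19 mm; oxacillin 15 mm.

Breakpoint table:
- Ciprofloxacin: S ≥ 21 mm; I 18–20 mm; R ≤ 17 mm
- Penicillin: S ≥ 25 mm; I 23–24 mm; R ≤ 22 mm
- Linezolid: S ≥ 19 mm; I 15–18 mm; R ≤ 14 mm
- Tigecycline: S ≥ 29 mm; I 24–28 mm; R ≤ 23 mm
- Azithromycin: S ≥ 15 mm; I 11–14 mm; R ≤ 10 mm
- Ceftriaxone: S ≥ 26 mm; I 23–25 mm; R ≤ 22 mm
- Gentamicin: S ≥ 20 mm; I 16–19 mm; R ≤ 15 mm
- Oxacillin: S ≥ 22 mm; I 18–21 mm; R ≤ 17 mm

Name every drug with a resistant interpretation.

linezolid, azithromycin, ceftriaxone, oxacillin

Ciprofloxacin: 25 mm is ≥ 21 mm ⇒ susceptible
Penicillin (23 mm) in 23–24 mm — intermediate
Linezolid 13 mm: ≤ 14 mm → resistant
Tigecycline 31 mm: ≥ 29 mm ⇒ susceptible
Azithromycin (10 mm) ≤ 10 mm → resistant
Ceftriaxone: 20 mm is ≤ 22 mm → R
Gentamicin: 19 mm is in 16–19 mm — I
Oxacillin 15 mm: ≤ 17 mm → R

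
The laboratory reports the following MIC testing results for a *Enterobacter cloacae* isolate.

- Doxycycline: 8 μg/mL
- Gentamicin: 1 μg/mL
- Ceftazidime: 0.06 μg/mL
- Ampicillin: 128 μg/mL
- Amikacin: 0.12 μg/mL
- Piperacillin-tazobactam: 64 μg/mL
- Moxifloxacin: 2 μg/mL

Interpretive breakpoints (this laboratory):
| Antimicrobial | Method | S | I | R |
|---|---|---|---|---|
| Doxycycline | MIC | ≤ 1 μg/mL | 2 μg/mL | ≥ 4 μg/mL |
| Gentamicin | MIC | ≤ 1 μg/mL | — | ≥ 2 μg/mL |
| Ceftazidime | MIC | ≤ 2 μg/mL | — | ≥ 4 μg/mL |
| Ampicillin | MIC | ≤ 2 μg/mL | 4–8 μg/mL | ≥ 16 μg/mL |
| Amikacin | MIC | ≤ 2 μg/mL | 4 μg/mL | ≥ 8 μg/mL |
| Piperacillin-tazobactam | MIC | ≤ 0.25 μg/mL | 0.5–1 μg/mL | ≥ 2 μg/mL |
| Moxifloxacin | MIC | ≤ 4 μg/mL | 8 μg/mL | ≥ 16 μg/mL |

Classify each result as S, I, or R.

R, S, S, R, S, R, S

Doxycycline: 8 μg/mL is ≥ 4 μg/mL — R
Gentamicin: 1 μg/mL is ≤ 1 μg/mL — S
Ceftazidime: 0.06 μg/mL is ≤ 2 μg/mL ⇒ Susceptible
Ampicillin 128 μg/mL: ≥ 16 μg/mL → resistant
Amikacin (0.12 μg/mL) ≤ 2 μg/mL — Susceptible
Piperacillin-tazobactam 64 μg/mL: ≥ 2 μg/mL — Resistant
Moxifloxacin 2 μg/mL: ≤ 4 μg/mL ⇒ Susceptible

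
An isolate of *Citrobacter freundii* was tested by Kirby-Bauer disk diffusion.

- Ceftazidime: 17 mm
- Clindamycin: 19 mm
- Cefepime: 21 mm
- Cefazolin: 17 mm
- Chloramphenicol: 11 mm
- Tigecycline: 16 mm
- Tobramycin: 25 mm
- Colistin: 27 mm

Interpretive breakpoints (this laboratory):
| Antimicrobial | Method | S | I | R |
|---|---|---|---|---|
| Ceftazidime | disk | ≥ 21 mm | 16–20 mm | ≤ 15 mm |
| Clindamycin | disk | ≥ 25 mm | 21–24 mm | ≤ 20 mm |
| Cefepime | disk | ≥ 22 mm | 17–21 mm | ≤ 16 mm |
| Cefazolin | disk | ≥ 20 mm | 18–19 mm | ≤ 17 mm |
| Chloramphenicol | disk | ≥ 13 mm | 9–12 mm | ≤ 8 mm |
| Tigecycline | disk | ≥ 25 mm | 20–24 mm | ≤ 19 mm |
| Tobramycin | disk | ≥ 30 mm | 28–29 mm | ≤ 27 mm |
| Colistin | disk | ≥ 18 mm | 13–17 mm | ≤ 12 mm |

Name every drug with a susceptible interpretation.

Ceftazidime: 17 mm is in 16–20 mm ⇒ Intermediate
Clindamycin: 19 mm is ≤ 20 mm → resistant
Cefepime: 21 mm is in 17–21 mm → I
Cefazolin 17 mm: ≤ 17 mm — resistant
Chloramphenicol (11 mm) in 9–12 mm → Intermediate
Tigecycline: 16 mm is ≤ 19 mm — resistant
Tobramycin (25 mm) ≤ 27 mm ⇒ resistant
Colistin: 27 mm is ≥ 18 mm → S

colistin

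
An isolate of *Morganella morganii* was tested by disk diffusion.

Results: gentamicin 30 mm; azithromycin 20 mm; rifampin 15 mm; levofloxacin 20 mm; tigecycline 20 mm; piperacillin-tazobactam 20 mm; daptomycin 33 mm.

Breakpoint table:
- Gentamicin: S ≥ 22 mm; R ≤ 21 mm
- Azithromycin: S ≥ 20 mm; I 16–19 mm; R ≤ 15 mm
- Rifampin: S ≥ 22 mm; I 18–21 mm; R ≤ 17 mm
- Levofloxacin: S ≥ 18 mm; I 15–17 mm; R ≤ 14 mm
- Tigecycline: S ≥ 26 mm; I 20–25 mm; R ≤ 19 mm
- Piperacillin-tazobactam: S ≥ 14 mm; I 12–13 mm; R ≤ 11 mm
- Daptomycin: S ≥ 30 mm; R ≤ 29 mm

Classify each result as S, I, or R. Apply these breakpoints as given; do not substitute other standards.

S, S, R, S, I, S, S

Gentamicin: 30 mm is ≥ 22 mm — susceptible
Azithromycin (20 mm) ≥ 20 mm → S
Rifampin (15 mm) ≤ 17 mm → R
Levofloxacin (20 mm) ≥ 18 mm ⇒ susceptible
Tigecycline: 20 mm is in 20–25 mm → Intermediate
Piperacillin-tazobactam (20 mm) ≥ 14 mm ⇒ S
Daptomycin (33 mm) ≥ 30 mm → S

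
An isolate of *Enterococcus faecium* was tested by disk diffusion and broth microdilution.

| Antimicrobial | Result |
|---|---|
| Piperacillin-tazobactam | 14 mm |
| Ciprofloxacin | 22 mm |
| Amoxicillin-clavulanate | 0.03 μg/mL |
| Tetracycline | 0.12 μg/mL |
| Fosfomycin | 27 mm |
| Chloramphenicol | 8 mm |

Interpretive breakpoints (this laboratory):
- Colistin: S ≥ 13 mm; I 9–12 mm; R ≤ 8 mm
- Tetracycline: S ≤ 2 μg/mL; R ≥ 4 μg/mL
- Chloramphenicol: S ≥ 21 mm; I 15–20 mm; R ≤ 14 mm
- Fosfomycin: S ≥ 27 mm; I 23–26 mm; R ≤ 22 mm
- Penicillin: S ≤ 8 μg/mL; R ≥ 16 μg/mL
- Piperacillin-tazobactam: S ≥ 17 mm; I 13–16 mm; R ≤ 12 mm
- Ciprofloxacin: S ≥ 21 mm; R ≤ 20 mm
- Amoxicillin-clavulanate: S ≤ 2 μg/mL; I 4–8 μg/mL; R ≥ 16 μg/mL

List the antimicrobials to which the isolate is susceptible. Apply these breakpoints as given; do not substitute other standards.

ciprofloxacin, amoxicillin-clavulanate, tetracycline, fosfomycin

Piperacillin-tazobactam: 14 mm is in 13–16 mm → Intermediate
Ciprofloxacin (22 mm) ≥ 21 mm ⇒ S
Amoxicillin-clavulanate 0.03 μg/mL: ≤ 2 μg/mL ⇒ S
Tetracycline 0.12 μg/mL: ≤ 2 μg/mL ⇒ Susceptible
Fosfomycin: 27 mm is ≥ 27 mm — susceptible
Chloramphenicol 8 mm: ≤ 14 mm ⇒ resistant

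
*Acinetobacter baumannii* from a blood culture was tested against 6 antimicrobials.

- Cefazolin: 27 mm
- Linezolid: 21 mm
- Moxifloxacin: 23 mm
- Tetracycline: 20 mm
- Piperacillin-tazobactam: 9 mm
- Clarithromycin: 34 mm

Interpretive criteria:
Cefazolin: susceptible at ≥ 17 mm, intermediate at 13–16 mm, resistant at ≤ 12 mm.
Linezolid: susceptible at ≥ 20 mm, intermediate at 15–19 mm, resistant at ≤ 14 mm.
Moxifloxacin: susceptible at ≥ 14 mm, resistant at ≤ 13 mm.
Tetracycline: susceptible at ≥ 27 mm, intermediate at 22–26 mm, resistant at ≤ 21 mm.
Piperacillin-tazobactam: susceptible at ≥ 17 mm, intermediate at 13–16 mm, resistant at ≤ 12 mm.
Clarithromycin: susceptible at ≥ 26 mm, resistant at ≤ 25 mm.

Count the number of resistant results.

Cefazolin 27 mm: ≥ 17 mm ⇒ susceptible
Linezolid (21 mm) ≥ 20 mm → susceptible
Moxifloxacin 23 mm: ≥ 14 mm ⇒ Susceptible
Tetracycline (20 mm) ≤ 21 mm ⇒ Resistant
Piperacillin-tazobactam (9 mm) ≤ 12 mm → R
Clarithromycin: 34 mm is ≥ 26 mm ⇒ susceptible
Resistant: 2

2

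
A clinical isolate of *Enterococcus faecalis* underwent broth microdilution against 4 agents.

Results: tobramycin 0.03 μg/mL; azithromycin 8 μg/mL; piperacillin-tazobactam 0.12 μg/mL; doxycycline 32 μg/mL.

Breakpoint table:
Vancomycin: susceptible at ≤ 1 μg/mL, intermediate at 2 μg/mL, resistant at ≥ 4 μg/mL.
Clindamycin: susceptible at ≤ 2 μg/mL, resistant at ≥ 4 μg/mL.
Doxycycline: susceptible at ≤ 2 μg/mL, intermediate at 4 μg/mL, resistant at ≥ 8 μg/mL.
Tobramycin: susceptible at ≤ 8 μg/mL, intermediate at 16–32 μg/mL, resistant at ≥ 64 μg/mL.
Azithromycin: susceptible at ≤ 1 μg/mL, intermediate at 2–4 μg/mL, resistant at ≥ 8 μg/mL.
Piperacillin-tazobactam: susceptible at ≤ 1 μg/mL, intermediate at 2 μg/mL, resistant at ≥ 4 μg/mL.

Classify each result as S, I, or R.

Tobramycin: 0.03 μg/mL is ≤ 8 μg/mL → Susceptible
Azithromycin (8 μg/mL) ≥ 8 μg/mL — Resistant
Piperacillin-tazobactam (0.12 μg/mL) ≤ 1 μg/mL → susceptible
Doxycycline 32 μg/mL: ≥ 8 μg/mL ⇒ R

S, R, S, R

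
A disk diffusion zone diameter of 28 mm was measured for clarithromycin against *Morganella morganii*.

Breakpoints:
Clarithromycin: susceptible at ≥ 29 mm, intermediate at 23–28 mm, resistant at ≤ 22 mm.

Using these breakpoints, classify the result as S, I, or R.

I

Clarithromycin 28 mm: in 23–28 mm → intermediate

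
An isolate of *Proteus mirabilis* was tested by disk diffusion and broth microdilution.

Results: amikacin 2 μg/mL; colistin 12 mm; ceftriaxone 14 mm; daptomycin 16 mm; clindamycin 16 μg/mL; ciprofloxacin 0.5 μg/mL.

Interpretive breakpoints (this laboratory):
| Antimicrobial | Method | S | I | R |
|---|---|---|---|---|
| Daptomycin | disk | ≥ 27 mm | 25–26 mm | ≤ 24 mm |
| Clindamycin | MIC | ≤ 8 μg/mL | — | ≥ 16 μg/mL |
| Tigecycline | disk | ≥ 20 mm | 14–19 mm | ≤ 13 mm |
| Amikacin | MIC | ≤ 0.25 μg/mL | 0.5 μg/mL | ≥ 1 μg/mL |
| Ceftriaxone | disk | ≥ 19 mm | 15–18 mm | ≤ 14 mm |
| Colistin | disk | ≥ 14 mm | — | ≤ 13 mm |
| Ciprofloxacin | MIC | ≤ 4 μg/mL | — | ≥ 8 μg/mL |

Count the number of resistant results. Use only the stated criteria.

5

Amikacin: 2 μg/mL is ≥ 1 μg/mL — R
Colistin (12 mm) ≤ 13 mm → Resistant
Ceftriaxone: 14 mm is ≤ 14 mm — resistant
Daptomycin: 16 mm is ≤ 24 mm → resistant
Clindamycin 16 μg/mL: ≥ 16 μg/mL — R
Ciprofloxacin 0.5 μg/mL: ≤ 4 μg/mL — S
Resistant: 5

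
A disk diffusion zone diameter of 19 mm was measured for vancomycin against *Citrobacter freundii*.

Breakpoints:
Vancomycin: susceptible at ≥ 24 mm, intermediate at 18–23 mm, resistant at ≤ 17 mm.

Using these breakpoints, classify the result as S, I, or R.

Vancomycin (19 mm) in 18–23 mm ⇒ Intermediate

I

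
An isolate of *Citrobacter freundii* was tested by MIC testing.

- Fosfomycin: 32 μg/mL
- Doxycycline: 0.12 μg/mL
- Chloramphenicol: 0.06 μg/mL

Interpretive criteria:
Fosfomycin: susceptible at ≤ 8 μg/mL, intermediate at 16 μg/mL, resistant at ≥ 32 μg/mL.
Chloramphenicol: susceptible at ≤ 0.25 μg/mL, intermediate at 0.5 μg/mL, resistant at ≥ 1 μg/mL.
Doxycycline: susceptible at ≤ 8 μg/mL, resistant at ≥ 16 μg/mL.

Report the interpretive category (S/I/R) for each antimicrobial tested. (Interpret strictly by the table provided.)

R, S, S

Fosfomycin: 32 μg/mL is ≥ 32 μg/mL → Resistant
Doxycycline (0.12 μg/mL) ≤ 8 μg/mL — susceptible
Chloramphenicol (0.06 μg/mL) ≤ 0.25 μg/mL → Susceptible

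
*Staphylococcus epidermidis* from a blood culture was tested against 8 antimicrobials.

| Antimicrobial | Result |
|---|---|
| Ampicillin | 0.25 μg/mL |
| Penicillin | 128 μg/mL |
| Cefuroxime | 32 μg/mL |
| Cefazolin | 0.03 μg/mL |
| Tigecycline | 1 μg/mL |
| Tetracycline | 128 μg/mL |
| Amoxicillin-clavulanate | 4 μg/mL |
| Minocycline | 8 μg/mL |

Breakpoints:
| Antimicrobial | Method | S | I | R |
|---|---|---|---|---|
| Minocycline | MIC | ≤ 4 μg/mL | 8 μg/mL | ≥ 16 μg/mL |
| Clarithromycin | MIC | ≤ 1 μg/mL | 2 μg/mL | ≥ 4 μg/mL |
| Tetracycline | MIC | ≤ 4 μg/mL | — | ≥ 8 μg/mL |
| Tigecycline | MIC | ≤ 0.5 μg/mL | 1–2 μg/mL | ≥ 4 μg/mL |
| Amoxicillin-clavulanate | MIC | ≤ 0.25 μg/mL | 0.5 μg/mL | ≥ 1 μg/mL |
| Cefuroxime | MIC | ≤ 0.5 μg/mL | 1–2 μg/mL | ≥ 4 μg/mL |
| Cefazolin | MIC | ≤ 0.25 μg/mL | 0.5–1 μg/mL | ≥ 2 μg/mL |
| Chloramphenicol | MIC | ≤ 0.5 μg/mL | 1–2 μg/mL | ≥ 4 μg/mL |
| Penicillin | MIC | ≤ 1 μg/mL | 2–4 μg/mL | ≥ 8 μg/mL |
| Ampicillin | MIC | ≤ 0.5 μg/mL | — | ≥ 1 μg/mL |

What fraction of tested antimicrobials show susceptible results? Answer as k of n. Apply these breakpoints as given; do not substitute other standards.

Ampicillin 0.25 μg/mL: ≤ 0.5 μg/mL ⇒ susceptible
Penicillin: 128 μg/mL is ≥ 8 μg/mL — R
Cefuroxime: 32 μg/mL is ≥ 4 μg/mL — R
Cefazolin: 0.03 μg/mL is ≤ 0.25 μg/mL ⇒ susceptible
Tigecycline: 1 μg/mL is in 1–2 μg/mL ⇒ Intermediate
Tetracycline 128 μg/mL: ≥ 8 μg/mL ⇒ resistant
Amoxicillin-clavulanate: 4 μg/mL is ≥ 1 μg/mL — R
Minocycline (8 μg/mL) = 8 μg/mL → Intermediate
Susceptible: 2/8

2 of 8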